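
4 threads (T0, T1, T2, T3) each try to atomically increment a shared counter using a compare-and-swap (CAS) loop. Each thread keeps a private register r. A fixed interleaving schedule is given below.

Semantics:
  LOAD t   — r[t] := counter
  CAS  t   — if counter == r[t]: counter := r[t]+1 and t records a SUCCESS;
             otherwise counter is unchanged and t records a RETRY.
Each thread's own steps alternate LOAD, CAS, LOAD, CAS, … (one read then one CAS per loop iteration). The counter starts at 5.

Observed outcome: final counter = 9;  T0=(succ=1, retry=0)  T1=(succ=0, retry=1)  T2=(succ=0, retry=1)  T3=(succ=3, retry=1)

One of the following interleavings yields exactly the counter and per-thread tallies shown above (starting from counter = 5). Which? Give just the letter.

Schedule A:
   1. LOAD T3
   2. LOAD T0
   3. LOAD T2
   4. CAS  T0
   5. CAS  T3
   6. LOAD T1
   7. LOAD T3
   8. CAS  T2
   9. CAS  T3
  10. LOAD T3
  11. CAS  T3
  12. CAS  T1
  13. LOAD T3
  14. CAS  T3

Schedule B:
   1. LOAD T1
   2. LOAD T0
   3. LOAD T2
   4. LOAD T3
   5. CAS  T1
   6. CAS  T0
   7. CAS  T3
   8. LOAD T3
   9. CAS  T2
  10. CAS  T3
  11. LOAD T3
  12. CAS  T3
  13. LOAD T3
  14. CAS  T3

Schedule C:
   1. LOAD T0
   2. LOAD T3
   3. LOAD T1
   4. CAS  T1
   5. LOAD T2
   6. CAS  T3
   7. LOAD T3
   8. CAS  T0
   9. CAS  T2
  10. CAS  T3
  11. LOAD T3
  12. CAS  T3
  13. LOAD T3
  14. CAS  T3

Simulating candidate A:
[1] T3.load  rd  (counter 5, T3.r 5)
[2] T0.load  rd  (counter 5, T0.r 5)
[3] T2.load  rd  (counter 5, T2.r 5)
[4] T0.cas  hit  (counter 6, T0.r 5)
[5] T3.cas  miss  (counter 6, T3.r 5)
[6] T1.load  rd  (counter 6, T1.r 6)
[7] T3.load  rd  (counter 6, T3.r 6)
[8] T2.cas  miss  (counter 6, T2.r 5)
[9] T3.cas  hit  (counter 7, T3.r 6)
[10] T3.load  rd  (counter 7, T3.r 7)
[11] T3.cas  hit  (counter 8, T3.r 7)
[12] T1.cas  miss  (counter 8, T1.r 6)
[13] T3.load  rd  (counter 8, T3.r 8)
[14] T3.cas  hit  (counter 9, T3.r 8)

A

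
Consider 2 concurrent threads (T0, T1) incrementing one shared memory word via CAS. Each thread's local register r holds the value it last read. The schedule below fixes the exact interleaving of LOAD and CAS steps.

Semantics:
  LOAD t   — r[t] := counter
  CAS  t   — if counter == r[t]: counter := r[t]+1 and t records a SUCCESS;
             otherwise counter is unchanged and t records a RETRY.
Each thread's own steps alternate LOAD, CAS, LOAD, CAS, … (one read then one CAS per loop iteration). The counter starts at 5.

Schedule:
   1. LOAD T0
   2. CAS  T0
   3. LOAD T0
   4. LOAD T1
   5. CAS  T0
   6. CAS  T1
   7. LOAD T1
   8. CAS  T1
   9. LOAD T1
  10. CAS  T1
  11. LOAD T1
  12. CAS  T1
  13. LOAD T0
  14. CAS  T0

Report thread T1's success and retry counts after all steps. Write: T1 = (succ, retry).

T1 = (3, 1)

[1] T0.load  rd  (counter 5, T0.r 5)
[2] T0.cas  hit  (counter 6, T0.r 5)
[3] T0.load  rd  (counter 6, T0.r 6)
[4] T1.load  rd  (counter 6, T1.r 6)
[5] T0.cas  hit  (counter 7, T0.r 6)
[6] T1.cas  miss  (counter 7, T1.r 6)
[7] T1.load  rd  (counter 7, T1.r 7)
[8] T1.cas  hit  (counter 8, T1.r 7)
[9] T1.load  rd  (counter 8, T1.r 8)
[10] T1.cas  hit  (counter 9, T1.r 8)
[11] T1.load  rd  (counter 9, T1.r 9)
[12] T1.cas  hit  (counter 10, T1.r 9)
[13] T0.load  rd  (counter 10, T0.r 10)
[14] T0.cas  hit  (counter 11, T0.r 10)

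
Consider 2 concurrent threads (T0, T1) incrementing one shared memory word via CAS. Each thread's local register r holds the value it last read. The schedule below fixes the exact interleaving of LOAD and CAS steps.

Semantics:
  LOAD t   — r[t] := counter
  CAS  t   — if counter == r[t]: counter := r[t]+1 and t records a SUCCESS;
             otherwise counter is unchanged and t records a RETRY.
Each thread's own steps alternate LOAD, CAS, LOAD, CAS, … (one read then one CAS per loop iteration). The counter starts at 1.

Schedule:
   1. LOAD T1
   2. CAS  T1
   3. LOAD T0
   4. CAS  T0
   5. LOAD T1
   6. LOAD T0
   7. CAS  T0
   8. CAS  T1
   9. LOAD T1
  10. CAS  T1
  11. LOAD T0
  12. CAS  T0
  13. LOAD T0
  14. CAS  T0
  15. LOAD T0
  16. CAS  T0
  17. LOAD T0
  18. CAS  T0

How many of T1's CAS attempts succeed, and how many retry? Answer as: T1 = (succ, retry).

T1 = (2, 1)

1. LOAD T1 → mem=1 r[T1]=1 [LOAD]
2. CAS T1 → mem=2 r[T1]=1 [OK]
3. LOAD T0 → mem=2 r[T0]=2 [LOAD]
4. CAS T0 → mem=3 r[T0]=2 [OK]
5. LOAD T1 → mem=3 r[T1]=3 [LOAD]
6. LOAD T0 → mem=3 r[T0]=3 [LOAD]
7. CAS T0 → mem=4 r[T0]=3 [OK]
8. CAS T1 → mem=4 r[T1]=3 [RETRY]
9. LOAD T1 → mem=4 r[T1]=4 [LOAD]
10. CAS T1 → mem=5 r[T1]=4 [OK]
11. LOAD T0 → mem=5 r[T0]=5 [LOAD]
12. CAS T0 → mem=6 r[T0]=5 [OK]
13. LOAD T0 → mem=6 r[T0]=6 [LOAD]
14. CAS T0 → mem=7 r[T0]=6 [OK]
15. LOAD T0 → mem=7 r[T0]=7 [LOAD]
16. CAS T0 → mem=8 r[T0]=7 [OK]
17. LOAD T0 → mem=8 r[T0]=8 [LOAD]
18. CAS T0 → mem=9 r[T0]=8 [OK]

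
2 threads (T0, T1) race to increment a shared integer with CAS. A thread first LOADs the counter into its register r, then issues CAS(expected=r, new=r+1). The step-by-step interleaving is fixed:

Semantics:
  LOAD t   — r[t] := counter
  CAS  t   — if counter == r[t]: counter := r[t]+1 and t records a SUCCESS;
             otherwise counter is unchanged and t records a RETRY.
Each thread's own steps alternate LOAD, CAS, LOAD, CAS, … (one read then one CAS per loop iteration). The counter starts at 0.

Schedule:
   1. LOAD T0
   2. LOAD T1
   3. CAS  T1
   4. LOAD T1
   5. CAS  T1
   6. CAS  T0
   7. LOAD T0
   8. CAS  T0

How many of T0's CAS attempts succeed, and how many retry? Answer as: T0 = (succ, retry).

T0 = (1, 1)

1. LOAD T0 → mem=0 r[T0]=0 [LOAD]
2. LOAD T1 → mem=0 r[T1]=0 [LOAD]
3. CAS T1 → mem=1 r[T1]=0 [OK]
4. LOAD T1 → mem=1 r[T1]=1 [LOAD]
5. CAS T1 → mem=2 r[T1]=1 [OK]
6. CAS T0 → mem=2 r[T0]=0 [RETRY]
7. LOAD T0 → mem=2 r[T0]=2 [LOAD]
8. CAS T0 → mem=3 r[T0]=2 [OK]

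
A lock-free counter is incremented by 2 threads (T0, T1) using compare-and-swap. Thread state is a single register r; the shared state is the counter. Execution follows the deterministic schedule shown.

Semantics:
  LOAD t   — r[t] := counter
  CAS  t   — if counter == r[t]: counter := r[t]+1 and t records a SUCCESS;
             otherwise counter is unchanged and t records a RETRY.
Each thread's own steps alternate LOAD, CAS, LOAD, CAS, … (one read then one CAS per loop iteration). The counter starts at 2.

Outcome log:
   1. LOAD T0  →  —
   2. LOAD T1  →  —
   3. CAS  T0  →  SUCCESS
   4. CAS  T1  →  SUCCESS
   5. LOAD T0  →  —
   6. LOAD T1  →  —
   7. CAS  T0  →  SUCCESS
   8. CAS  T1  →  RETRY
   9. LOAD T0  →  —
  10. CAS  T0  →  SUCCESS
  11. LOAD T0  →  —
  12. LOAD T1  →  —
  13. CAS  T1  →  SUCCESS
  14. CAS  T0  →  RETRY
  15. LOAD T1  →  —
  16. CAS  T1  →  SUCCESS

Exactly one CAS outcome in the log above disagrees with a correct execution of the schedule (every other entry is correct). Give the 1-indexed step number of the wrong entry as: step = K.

step = 4

Correct run:
[1] T0.load  rd  (counter 2, T0.r 2)
[2] T1.load  rd  (counter 2, T1.r 2)
[3] T0.cas  hit  (counter 3, T0.r 2)
[4] T1.cas  miss  (counter 3, T1.r 2)
[5] T0.load  rd  (counter 3, T0.r 3)
[6] T1.load  rd  (counter 3, T1.r 3)
[7] T0.cas  hit  (counter 4, T0.r 3)
[8] T1.cas  miss  (counter 4, T1.r 3)
[9] T0.load  rd  (counter 4, T0.r 4)
[10] T0.cas  hit  (counter 5, T0.r 4)
[11] T0.load  rd  (counter 5, T0.r 5)
[12] T1.load  rd  (counter 5, T1.r 5)
[13] T1.cas  hit  (counter 6, T1.r 5)
[14] T0.cas  miss  (counter 6, T0.r 5)
[15] T1.load  rd  (counter 6, T1.r 6)
[16] T1.cas  hit  (counter 7, T1.r 6)
Mismatch at 4.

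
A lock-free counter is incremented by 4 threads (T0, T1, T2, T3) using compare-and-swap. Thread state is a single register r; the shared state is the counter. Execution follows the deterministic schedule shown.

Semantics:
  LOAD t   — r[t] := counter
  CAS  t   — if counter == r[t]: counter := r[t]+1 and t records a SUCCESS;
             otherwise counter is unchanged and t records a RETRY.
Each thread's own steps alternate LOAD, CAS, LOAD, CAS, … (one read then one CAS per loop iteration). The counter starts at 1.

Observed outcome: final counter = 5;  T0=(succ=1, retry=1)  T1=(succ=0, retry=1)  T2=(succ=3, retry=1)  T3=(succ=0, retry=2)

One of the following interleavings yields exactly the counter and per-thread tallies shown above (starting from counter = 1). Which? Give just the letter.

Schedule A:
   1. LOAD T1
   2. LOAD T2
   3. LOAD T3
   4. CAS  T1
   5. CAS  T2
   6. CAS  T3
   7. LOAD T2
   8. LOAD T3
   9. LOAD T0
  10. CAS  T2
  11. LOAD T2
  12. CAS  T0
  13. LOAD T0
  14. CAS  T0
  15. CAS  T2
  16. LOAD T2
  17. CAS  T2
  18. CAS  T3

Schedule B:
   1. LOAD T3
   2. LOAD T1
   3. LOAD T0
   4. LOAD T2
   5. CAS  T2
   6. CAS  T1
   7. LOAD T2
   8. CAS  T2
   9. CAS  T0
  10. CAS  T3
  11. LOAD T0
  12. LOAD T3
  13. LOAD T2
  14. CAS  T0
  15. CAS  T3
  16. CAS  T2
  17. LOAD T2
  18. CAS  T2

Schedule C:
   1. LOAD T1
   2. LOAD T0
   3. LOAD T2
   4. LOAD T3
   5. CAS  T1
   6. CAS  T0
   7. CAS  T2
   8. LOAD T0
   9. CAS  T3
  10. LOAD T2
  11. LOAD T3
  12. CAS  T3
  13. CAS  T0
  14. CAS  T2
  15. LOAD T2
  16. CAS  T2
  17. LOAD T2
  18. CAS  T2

B

Run B:
step 1: T3 LOAD ⇒ load; ctr=1 reg=1
step 2: T1 LOAD ⇒ load; ctr=1 reg=1
step 3: T0 LOAD ⇒ load; ctr=1 reg=1
step 4: T2 LOAD ⇒ load; ctr=1 reg=1
step 5: T2 CAS ⇒ ok; ctr=2 reg=1
step 6: T1 CAS ⇒ retry; ctr=2 reg=1
step 7: T2 LOAD ⇒ load; ctr=2 reg=2
step 8: T2 CAS ⇒ ok; ctr=3 reg=2
step 9: T0 CAS ⇒ retry; ctr=3 reg=1
step 10: T3 CAS ⇒ retry; ctr=3 reg=1
step 11: T0 LOAD ⇒ load; ctr=3 reg=3
step 12: T3 LOAD ⇒ load; ctr=3 reg=3
step 13: T2 LOAD ⇒ load; ctr=3 reg=3
step 14: T0 CAS ⇒ ok; ctr=4 reg=3
step 15: T3 CAS ⇒ retry; ctr=4 reg=3
step 16: T2 CAS ⇒ retry; ctr=4 reg=3
step 17: T2 LOAD ⇒ load; ctr=4 reg=4
step 18: T2 CAS ⇒ ok; ctr=5 reg=4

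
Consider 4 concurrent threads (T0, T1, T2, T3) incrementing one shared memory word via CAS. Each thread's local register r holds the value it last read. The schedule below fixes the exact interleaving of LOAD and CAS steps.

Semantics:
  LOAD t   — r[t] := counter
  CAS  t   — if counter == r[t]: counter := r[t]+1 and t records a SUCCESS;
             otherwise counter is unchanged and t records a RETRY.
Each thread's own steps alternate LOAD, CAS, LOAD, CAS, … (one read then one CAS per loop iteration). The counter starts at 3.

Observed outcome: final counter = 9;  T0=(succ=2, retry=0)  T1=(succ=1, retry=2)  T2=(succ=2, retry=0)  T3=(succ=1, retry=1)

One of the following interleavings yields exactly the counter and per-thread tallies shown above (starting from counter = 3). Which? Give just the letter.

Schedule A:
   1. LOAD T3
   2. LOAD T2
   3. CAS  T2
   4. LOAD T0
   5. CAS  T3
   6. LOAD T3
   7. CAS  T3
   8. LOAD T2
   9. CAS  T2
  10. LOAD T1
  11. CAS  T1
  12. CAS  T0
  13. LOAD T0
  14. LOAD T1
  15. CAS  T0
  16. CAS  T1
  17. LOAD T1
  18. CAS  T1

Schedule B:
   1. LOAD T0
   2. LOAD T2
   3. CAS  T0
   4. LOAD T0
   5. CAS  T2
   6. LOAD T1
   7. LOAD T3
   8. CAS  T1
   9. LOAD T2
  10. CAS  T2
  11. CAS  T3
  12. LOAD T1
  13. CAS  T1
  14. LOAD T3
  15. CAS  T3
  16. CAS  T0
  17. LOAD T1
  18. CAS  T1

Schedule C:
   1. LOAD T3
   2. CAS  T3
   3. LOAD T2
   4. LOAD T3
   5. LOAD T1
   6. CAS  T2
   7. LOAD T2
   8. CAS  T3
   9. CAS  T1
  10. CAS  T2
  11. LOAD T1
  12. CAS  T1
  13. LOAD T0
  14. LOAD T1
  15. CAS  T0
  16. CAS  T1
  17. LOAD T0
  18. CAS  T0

C

Tracing schedule C:
T3 LOAD — after: cnt=3, r=3 — load
T3 CAS — after: cnt=4, r=3 — ok
T2 LOAD — after: cnt=4, r=4 — load
T3 LOAD — after: cnt=4, r=4 — load
T1 LOAD — after: cnt=4, r=4 — load
T2 CAS — after: cnt=5, r=4 — ok
T2 LOAD — after: cnt=5, r=5 — load
T3 CAS — after: cnt=5, r=4 — retry
T1 CAS — after: cnt=5, r=4 — retry
T2 CAS — after: cnt=6, r=5 — ok
T1 LOAD — after: cnt=6, r=6 — load
T1 CAS — after: cnt=7, r=6 — ok
T0 LOAD — after: cnt=7, r=7 — load
T1 LOAD — after: cnt=7, r=7 — load
T0 CAS — after: cnt=8, r=7 — ok
T1 CAS — after: cnt=8, r=7 — retry
T0 LOAD — after: cnt=8, r=8 — load
T0 CAS — after: cnt=9, r=8 — ok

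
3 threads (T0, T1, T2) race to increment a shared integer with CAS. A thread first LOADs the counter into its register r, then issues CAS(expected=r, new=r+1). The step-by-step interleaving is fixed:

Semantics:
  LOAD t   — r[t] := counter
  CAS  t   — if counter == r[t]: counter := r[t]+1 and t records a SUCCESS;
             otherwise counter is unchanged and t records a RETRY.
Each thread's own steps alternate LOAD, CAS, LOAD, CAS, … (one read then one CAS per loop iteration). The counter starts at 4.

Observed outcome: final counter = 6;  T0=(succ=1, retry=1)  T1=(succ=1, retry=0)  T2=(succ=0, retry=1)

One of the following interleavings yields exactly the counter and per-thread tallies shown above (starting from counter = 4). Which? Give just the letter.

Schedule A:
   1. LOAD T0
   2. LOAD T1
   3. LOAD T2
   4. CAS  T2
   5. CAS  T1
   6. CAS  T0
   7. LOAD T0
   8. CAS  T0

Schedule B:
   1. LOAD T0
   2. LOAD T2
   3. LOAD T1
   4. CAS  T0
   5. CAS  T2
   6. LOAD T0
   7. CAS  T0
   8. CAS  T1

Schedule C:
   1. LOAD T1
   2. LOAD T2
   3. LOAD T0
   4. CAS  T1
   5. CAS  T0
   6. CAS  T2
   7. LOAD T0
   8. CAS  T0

Simulating candidate C:
   1) LOAD T1:  M=4  r_T1=4
   2) LOAD T2:  M=4  r_T2=4
   3) LOAD T0:  M=4  r_T0=4
   4) CAS  T1:  M=5  r_T1=4 ✓
   5) CAS  T0:  M=5  r_T0=4 ✗
   6) CAS  T2:  M=5  r_T2=4 ✗
   7) LOAD T0:  M=5  r_T0=5
   8) CAS  T0:  M=6  r_T0=5 ✓

C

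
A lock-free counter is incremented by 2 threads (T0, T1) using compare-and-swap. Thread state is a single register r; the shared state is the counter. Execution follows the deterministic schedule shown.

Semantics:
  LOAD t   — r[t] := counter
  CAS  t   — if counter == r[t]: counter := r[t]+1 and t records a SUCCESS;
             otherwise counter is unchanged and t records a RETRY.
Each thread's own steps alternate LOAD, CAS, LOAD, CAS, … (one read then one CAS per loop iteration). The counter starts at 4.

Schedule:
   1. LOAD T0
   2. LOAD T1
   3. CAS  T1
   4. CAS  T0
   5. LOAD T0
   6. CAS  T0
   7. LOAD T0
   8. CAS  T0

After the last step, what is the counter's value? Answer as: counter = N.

   1) LOAD T0:  M=4  r_T0=4
   2) LOAD T1:  M=4  r_T1=4
   3) CAS  T1:  M=5  r_T1=4 ✓
   4) CAS  T0:  M=5  r_T0=4 ✗
   5) LOAD T0:  M=5  r_T0=5
   6) CAS  T0:  M=6  r_T0=5 ✓
   7) LOAD T0:  M=6  r_T0=6
   8) CAS  T0:  M=7  r_T0=6 ✓

counter = 7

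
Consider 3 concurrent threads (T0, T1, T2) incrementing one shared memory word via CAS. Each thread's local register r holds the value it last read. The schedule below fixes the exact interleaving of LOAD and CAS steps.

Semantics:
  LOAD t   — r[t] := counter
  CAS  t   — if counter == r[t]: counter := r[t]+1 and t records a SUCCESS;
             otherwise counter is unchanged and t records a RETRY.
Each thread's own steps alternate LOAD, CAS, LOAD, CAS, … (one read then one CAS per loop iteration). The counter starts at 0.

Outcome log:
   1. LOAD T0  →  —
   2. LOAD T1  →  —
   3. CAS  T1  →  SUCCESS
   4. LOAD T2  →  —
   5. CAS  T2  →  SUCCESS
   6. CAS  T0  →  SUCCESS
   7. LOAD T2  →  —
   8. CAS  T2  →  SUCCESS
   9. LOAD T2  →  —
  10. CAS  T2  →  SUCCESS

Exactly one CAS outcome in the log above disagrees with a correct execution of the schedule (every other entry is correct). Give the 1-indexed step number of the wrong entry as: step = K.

step = 6

Correct run:
   1) LOAD T0:  M=0  r_T0=0
   2) LOAD T1:  M=0  r_T1=0
   3) CAS  T1:  M=1  r_T1=0 ✓
   4) LOAD T2:  M=1  r_T2=1
   5) CAS  T2:  M=2  r_T2=1 ✓
   6) CAS  T0:  M=2  r_T0=0 ✗
   7) LOAD T2:  M=2  r_T2=2
   8) CAS  T2:  M=3  r_T2=2 ✓
   9) LOAD T2:  M=3  r_T2=3
  10) CAS  T2:  M=4  r_T2=3 ✓
Flip is step 6.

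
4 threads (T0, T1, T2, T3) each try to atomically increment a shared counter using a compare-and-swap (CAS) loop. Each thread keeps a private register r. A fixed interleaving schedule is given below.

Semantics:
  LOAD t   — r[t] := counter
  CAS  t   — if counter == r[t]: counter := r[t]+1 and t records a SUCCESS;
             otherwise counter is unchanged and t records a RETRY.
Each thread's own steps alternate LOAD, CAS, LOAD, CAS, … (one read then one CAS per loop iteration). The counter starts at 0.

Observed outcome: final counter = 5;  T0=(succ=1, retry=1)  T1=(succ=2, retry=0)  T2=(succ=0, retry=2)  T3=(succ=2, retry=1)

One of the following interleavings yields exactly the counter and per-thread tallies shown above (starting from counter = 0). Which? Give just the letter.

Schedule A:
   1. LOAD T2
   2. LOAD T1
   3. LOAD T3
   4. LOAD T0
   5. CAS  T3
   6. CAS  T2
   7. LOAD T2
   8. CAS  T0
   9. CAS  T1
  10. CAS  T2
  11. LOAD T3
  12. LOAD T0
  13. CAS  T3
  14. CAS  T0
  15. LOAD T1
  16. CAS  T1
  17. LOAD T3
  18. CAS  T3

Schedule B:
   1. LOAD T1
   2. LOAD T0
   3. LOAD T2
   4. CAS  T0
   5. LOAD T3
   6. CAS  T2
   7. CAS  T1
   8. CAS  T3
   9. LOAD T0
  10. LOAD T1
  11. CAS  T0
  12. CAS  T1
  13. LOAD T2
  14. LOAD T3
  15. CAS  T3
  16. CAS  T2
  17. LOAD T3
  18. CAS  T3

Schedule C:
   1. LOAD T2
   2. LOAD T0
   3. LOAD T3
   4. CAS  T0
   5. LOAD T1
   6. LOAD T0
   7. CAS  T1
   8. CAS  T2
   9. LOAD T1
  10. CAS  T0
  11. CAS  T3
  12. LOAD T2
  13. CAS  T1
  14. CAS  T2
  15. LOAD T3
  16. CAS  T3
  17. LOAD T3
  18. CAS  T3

C

Run C:
   1) LOAD T2:  M=0  r_T2=0
   2) LOAD T0:  M=0  r_T0=0
   3) LOAD T3:  M=0  r_T3=0
   4) CAS  T0:  M=1  r_T0=0 ✓
   5) LOAD T1:  M=1  r_T1=1
   6) LOAD T0:  M=1  r_T0=1
   7) CAS  T1:  M=2  r_T1=1 ✓
   8) CAS  T2:  M=2  r_T2=0 ✗
   9) LOAD T1:  M=2  r_T1=2
  10) CAS  T0:  M=2  r_T0=1 ✗
  11) CAS  T3:  M=2  r_T3=0 ✗
  12) LOAD T2:  M=2  r_T2=2
  13) CAS  T1:  M=3  r_T1=2 ✓
  14) CAS  T2:  M=3  r_T2=2 ✗
  15) LOAD T3:  M=3  r_T3=3
  16) CAS  T3:  M=4  r_T3=3 ✓
  17) LOAD T3:  M=4  r_T3=4
  18) CAS  T3:  M=5  r_T3=4 ✓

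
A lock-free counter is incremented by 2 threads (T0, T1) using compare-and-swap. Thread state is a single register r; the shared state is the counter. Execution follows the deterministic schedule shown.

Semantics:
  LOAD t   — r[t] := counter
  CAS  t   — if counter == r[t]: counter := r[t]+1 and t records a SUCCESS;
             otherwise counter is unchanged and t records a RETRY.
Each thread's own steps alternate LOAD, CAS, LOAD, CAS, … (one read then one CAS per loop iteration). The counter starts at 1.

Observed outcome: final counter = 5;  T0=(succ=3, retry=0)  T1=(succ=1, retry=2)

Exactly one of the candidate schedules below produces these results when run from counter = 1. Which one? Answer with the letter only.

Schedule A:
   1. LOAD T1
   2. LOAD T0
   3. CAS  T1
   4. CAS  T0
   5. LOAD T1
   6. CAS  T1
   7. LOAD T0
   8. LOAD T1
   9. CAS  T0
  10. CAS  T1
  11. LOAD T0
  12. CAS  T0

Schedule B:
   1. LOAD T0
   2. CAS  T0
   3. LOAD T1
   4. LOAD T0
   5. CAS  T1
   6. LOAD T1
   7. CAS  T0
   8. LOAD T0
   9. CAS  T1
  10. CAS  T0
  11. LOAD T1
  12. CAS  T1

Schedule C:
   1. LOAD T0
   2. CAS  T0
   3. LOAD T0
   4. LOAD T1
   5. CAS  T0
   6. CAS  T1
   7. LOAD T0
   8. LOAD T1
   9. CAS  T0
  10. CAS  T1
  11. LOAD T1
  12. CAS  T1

Run C:
step 1: T0 LOAD ⇒ load; ctr=1 reg=1
step 2: T0 CAS ⇒ ok; ctr=2 reg=1
step 3: T0 LOAD ⇒ load; ctr=2 reg=2
step 4: T1 LOAD ⇒ load; ctr=2 reg=2
step 5: T0 CAS ⇒ ok; ctr=3 reg=2
step 6: T1 CAS ⇒ retry; ctr=3 reg=2
step 7: T0 LOAD ⇒ load; ctr=3 reg=3
step 8: T1 LOAD ⇒ load; ctr=3 reg=3
step 9: T0 CAS ⇒ ok; ctr=4 reg=3
step 10: T1 CAS ⇒ retry; ctr=4 reg=3
step 11: T1 LOAD ⇒ load; ctr=4 reg=4
step 12: T1 CAS ⇒ ok; ctr=5 reg=4

C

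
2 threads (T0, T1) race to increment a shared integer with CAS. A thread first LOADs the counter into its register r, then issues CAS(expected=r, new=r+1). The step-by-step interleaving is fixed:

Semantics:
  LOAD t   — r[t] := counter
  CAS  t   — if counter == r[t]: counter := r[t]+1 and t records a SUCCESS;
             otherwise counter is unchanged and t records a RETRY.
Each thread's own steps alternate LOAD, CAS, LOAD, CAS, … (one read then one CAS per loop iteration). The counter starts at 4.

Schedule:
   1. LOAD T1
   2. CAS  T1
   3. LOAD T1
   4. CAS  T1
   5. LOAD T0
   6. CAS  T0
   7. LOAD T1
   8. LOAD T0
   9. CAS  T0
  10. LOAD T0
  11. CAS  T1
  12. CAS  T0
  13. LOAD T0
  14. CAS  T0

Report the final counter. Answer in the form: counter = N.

counter = 10

   1) LOAD T1:  M=4  r_T1=4
   2) CAS  T1:  M=5  r_T1=4 ✓
   3) LOAD T1:  M=5  r_T1=5
   4) CAS  T1:  M=6  r_T1=5 ✓
   5) LOAD T0:  M=6  r_T0=6
   6) CAS  T0:  M=7  r_T0=6 ✓
   7) LOAD T1:  M=7  r_T1=7
   8) LOAD T0:  M=7  r_T0=7
   9) CAS  T0:  M=8  r_T0=7 ✓
  10) LOAD T0:  M=8  r_T0=8
  11) CAS  T1:  M=8  r_T1=7 ✗
  12) CAS  T0:  M=9  r_T0=8 ✓
  13) LOAD T0:  M=9  r_T0=9
  14) CAS  T0:  M=10  r_T0=9 ✓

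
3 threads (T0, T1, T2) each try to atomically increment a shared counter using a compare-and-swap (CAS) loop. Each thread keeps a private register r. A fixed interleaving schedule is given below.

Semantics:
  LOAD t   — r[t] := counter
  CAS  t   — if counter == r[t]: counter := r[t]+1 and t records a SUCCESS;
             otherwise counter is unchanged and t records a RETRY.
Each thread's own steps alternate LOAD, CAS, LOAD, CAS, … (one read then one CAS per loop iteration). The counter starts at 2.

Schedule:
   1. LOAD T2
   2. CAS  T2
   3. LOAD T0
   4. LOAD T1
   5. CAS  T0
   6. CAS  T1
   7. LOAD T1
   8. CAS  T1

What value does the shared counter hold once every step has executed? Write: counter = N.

[1] T2.load  rd  (counter 2, T2.r 2)
[2] T2.cas  hit  (counter 3, T2.r 2)
[3] T0.load  rd  (counter 3, T0.r 3)
[4] T1.load  rd  (counter 3, T1.r 3)
[5] T0.cas  hit  (counter 4, T0.r 3)
[6] T1.cas  miss  (counter 4, T1.r 3)
[7] T1.load  rd  (counter 4, T1.r 4)
[8] T1.cas  hit  (counter 5, T1.r 4)

counter = 5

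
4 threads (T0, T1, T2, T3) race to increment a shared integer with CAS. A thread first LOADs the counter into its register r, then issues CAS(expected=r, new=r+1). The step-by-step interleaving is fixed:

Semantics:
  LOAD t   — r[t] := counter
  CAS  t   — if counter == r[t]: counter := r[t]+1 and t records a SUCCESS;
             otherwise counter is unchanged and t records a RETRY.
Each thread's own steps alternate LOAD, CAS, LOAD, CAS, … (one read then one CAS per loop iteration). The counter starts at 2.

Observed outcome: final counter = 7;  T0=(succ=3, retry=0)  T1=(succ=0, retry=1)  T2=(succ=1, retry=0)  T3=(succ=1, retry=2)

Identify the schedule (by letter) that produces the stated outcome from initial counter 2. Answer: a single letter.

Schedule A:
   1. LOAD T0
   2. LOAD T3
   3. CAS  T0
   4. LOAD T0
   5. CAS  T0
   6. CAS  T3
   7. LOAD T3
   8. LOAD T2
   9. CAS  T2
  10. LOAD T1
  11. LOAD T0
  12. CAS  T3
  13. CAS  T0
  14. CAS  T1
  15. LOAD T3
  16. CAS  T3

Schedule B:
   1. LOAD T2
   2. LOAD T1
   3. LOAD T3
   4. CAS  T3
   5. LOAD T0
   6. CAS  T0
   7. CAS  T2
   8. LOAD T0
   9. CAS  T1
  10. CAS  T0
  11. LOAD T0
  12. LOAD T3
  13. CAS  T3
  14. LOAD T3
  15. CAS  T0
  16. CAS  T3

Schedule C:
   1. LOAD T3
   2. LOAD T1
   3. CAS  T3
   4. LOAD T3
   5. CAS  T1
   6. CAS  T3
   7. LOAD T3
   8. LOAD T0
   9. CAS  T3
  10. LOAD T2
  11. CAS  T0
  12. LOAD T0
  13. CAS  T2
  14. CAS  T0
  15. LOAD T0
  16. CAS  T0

A

Simulating candidate A:
T0 LOAD — after: cnt=2, r=2 — load
T3 LOAD — after: cnt=2, r=2 — load
T0 CAS — after: cnt=3, r=2 — ok
T0 LOAD — after: cnt=3, r=3 — load
T0 CAS — after: cnt=4, r=3 — ok
T3 CAS — after: cnt=4, r=2 — retry
T3 LOAD — after: cnt=4, r=4 — load
T2 LOAD — after: cnt=4, r=4 — load
T2 CAS — after: cnt=5, r=4 — ok
T1 LOAD — after: cnt=5, r=5 — load
T0 LOAD — after: cnt=5, r=5 — load
T3 CAS — after: cnt=5, r=4 — retry
T0 CAS — after: cnt=6, r=5 — ok
T1 CAS — after: cnt=6, r=5 — retry
T3 LOAD — after: cnt=6, r=6 — load
T3 CAS — after: cnt=7, r=6 — ok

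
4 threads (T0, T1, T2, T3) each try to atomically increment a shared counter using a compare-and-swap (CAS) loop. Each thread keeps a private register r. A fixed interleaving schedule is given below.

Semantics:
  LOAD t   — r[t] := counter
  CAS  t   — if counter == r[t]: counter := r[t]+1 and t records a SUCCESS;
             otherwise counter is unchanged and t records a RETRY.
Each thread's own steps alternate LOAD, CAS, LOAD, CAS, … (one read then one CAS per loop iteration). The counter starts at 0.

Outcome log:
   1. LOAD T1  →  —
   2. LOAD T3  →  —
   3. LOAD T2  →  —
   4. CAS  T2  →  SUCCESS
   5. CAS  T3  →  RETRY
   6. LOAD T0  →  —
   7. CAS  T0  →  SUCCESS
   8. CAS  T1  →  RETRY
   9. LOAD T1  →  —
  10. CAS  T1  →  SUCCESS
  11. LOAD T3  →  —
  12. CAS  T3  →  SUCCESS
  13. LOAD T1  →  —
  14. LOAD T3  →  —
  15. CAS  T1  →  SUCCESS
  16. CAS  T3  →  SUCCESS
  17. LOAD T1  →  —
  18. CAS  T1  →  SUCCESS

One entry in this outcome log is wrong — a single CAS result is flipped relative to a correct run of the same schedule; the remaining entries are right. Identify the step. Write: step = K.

Correct run:
T1 LOAD — after: cnt=0, r=0 — load
T3 LOAD — after: cnt=0, r=0 — load
T2 LOAD — after: cnt=0, r=0 — load
T2 CAS — after: cnt=1, r=0 — ok
T3 CAS — after: cnt=1, r=0 — retry
T0 LOAD — after: cnt=1, r=1 — load
T0 CAS — after: cnt=2, r=1 — ok
T1 CAS — after: cnt=2, r=0 — retry
T1 LOAD — after: cnt=2, r=2 — load
T1 CAS — after: cnt=3, r=2 — ok
T3 LOAD — after: cnt=3, r=3 — load
T3 CAS — after: cnt=4, r=3 — ok
T1 LOAD — after: cnt=4, r=4 — load
T3 LOAD — after: cnt=4, r=4 — load
T1 CAS — after: cnt=5, r=4 — ok
T3 CAS — after: cnt=5, r=4 — retry
T1 LOAD — after: cnt=5, r=5 — load
T1 CAS — after: cnt=6, r=5 — ok
Mismatch at 16.

step = 16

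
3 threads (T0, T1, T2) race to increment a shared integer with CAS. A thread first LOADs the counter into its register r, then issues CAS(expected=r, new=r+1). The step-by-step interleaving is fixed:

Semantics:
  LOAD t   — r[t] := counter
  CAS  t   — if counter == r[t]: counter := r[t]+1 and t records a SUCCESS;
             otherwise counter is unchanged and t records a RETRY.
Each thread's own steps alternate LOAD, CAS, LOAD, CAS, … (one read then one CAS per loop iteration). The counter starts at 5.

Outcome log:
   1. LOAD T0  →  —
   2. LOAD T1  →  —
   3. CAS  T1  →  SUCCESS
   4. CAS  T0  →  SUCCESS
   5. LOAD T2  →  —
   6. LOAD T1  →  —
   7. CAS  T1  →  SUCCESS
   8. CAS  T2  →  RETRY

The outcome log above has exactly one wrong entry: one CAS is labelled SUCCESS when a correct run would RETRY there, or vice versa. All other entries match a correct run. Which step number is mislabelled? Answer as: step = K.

Correct run:
1. LOAD T0 → mem=5 r[T0]=5 [LOAD]
2. LOAD T1 → mem=5 r[T1]=5 [LOAD]
3. CAS T1 → mem=6 r[T1]=5 [OK]
4. CAS T0 → mem=6 r[T0]=5 [RETRY]
5. LOAD T2 → mem=6 r[T2]=6 [LOAD]
6. LOAD T1 → mem=6 r[T1]=6 [LOAD]
7. CAS T1 → mem=7 r[T1]=6 [OK]
8. CAS T2 → mem=7 r[T2]=6 [RETRY]
Flip is step 4.

step = 4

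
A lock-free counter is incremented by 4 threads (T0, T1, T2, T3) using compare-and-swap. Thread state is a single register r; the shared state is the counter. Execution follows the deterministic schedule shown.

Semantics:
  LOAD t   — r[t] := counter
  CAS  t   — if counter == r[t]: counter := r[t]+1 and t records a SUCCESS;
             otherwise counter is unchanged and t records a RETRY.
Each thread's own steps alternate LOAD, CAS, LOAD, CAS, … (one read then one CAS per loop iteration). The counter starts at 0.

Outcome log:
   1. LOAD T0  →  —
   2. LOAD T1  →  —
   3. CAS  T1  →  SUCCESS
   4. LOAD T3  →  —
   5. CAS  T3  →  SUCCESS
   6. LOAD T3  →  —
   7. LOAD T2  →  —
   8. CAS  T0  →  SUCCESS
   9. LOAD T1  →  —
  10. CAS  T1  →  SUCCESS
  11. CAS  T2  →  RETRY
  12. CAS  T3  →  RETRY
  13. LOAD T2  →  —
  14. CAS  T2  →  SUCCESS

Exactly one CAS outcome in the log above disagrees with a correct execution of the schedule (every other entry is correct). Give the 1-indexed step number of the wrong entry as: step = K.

Correct run:
#1 T0 reads 0
#2 T1 reads 0
#3 T1 CAS(0→1) writes; counter now 1
#4 T3 reads 1
#5 T3 CAS(1→2) writes; counter now 2
#6 T3 reads 2
#7 T2 reads 2
#8 T0 CAS(0→1) fails; counter now 2
#9 T1 reads 2
#10 T1 CAS(2→3) writes; counter now 3
#11 T2 CAS(2→3) fails; counter now 3
#12 T3 CAS(2→3) fails; counter now 3
#13 T2 reads 3
#14 T2 CAS(3→4) writes; counter now 4
Log disagrees first at step 8.

step = 8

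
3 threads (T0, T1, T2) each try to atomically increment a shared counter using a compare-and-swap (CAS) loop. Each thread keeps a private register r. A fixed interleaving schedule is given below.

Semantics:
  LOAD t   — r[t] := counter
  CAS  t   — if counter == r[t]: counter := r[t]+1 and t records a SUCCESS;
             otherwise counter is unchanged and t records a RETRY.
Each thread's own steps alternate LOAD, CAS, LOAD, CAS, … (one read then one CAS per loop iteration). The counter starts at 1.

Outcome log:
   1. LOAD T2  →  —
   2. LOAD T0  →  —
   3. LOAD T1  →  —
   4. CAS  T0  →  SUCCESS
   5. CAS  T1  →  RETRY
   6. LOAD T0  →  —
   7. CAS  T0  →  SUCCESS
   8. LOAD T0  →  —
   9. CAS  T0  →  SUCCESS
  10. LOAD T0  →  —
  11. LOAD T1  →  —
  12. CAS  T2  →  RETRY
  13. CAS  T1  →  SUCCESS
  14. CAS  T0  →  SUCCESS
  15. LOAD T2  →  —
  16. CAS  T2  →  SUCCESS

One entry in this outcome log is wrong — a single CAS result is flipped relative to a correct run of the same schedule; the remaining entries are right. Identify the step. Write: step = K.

Correct run:
T2 LOAD — after: cnt=1, r=1 — load
T0 LOAD — after: cnt=1, r=1 — load
T1 LOAD — after: cnt=1, r=1 — load
T0 CAS — after: cnt=2, r=1 — ok
T1 CAS — after: cnt=2, r=1 — retry
T0 LOAD — after: cnt=2, r=2 — load
T0 CAS — after: cnt=3, r=2 — ok
T0 LOAD — after: cnt=3, r=3 — load
T0 CAS — after: cnt=4, r=3 — ok
T0 LOAD — after: cnt=4, r=4 — load
T1 LOAD — after: cnt=4, r=4 — load
T2 CAS — after: cnt=4, r=1 — retry
T1 CAS — after: cnt=5, r=4 — ok
T0 CAS — after: cnt=5, r=4 — retry
T2 LOAD — after: cnt=5, r=5 — load
T2 CAS — after: cnt=6, r=5 — ok
Flip is step 14.

step = 14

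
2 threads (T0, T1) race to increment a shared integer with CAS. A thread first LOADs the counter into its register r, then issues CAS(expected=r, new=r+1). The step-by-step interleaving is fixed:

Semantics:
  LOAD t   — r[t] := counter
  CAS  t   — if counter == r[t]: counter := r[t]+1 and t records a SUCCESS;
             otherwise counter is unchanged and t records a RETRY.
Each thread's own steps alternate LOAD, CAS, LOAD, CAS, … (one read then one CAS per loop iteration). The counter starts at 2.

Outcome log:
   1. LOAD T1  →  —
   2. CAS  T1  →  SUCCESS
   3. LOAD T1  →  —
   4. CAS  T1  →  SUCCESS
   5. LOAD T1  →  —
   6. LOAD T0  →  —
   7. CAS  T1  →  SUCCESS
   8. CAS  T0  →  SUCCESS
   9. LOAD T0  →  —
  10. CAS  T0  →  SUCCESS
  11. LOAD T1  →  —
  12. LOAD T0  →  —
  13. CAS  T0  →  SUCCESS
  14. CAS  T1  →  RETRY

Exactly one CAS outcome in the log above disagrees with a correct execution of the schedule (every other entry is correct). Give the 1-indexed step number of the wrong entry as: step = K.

step = 8

Re-executing:
1. LOAD T1 → mem=2 r[T1]=2 [LOAD]
2. CAS T1 → mem=3 r[T1]=2 [OK]
3. LOAD T1 → mem=3 r[T1]=3 [LOAD]
4. CAS T1 → mem=4 r[T1]=3 [OK]
5. LOAD T1 → mem=4 r[T1]=4 [LOAD]
6. LOAD T0 → mem=4 r[T0]=4 [LOAD]
7. CAS T1 → mem=5 r[T1]=4 [OK]
8. CAS T0 → mem=5 r[T0]=4 [RETRY]
9. LOAD T0 → mem=5 r[T0]=5 [LOAD]
10. CAS T0 → mem=6 r[T0]=5 [OK]
11. LOAD T1 → mem=6 r[T1]=6 [LOAD]
12. LOAD T0 → mem=6 r[T0]=6 [LOAD]
13. CAS T0 → mem=7 r[T0]=6 [OK]
14. CAS T1 → mem=7 r[T1]=6 [RETRY]
Log disagrees first at step 8.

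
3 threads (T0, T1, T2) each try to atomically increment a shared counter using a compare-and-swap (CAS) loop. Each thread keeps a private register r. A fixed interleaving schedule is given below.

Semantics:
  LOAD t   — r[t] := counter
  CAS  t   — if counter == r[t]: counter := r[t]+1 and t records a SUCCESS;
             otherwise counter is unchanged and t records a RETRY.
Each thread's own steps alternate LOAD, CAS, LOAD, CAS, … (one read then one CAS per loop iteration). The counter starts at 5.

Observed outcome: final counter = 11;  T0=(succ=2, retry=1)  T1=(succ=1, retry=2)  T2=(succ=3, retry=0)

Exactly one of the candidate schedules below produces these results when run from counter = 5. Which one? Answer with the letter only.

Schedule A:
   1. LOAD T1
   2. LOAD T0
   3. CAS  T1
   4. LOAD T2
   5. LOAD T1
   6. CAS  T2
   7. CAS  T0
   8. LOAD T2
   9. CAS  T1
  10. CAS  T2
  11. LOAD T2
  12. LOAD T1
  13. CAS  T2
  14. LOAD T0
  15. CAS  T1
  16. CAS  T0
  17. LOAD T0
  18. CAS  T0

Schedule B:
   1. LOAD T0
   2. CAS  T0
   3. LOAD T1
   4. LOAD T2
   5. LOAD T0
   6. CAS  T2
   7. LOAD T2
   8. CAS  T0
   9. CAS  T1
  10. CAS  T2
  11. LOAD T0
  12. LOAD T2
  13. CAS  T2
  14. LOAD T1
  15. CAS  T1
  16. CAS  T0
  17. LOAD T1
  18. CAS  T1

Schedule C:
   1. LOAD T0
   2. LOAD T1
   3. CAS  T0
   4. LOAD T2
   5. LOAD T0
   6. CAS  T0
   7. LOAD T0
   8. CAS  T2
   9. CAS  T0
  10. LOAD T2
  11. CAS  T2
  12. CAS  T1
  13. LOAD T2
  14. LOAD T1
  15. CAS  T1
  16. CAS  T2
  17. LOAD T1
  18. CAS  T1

A

Simulating candidate A:
T1 LOAD — after: cnt=5, r=5 — load
T0 LOAD — after: cnt=5, r=5 — load
T1 CAS — after: cnt=6, r=5 — ok
T2 LOAD — after: cnt=6, r=6 — load
T1 LOAD — after: cnt=6, r=6 — load
T2 CAS — after: cnt=7, r=6 — ok
T0 CAS — after: cnt=7, r=5 — retry
T2 LOAD — after: cnt=7, r=7 — load
T1 CAS — after: cnt=7, r=6 — retry
T2 CAS — after: cnt=8, r=7 — ok
T2 LOAD — after: cnt=8, r=8 — load
T1 LOAD — after: cnt=8, r=8 — load
T2 CAS — after: cnt=9, r=8 — ok
T0 LOAD — after: cnt=9, r=9 — load
T1 CAS — after: cnt=9, r=8 — retry
T0 CAS — after: cnt=10, r=9 — ok
T0 LOAD — after: cnt=10, r=10 — load
T0 CAS — after: cnt=11, r=10 — ok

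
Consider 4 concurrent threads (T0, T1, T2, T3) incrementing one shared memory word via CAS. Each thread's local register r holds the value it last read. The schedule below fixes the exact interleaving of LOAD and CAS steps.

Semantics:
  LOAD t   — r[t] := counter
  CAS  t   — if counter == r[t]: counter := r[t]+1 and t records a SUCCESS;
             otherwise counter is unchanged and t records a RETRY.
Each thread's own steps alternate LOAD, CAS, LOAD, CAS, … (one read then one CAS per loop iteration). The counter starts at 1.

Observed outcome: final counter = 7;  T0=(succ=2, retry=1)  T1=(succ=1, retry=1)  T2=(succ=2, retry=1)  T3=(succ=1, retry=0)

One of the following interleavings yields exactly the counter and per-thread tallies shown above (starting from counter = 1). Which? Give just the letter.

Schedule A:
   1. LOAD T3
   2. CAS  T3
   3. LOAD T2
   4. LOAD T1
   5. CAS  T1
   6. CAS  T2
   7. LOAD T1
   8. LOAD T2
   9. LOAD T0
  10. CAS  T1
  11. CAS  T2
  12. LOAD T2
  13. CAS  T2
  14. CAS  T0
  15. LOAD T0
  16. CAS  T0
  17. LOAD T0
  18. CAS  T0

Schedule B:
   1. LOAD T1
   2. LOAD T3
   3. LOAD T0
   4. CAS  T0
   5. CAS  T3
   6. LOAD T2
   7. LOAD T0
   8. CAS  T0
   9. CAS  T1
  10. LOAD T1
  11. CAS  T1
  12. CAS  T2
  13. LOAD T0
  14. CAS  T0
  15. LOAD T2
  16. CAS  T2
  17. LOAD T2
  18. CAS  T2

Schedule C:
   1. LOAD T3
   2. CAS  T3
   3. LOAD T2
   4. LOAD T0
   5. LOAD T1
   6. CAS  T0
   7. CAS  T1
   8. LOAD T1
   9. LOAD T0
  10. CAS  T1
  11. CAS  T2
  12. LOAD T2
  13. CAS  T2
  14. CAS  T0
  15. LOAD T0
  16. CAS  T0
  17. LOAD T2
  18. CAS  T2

Simulating candidate C:
[1] T3.load  rd  (counter 1, T3.r 1)
[2] T3.cas  hit  (counter 2, T3.r 1)
[3] T2.load  rd  (counter 2, T2.r 2)
[4] T0.load  rd  (counter 2, T0.r 2)
[5] T1.load  rd  (counter 2, T1.r 2)
[6] T0.cas  hit  (counter 3, T0.r 2)
[7] T1.cas  miss  (counter 3, T1.r 2)
[8] T1.load  rd  (counter 3, T1.r 3)
[9] T0.load  rd  (counter 3, T0.r 3)
[10] T1.cas  hit  (counter 4, T1.r 3)
[11] T2.cas  miss  (counter 4, T2.r 2)
[12] T2.load  rd  (counter 4, T2.r 4)
[13] T2.cas  hit  (counter 5, T2.r 4)
[14] T0.cas  miss  (counter 5, T0.r 3)
[15] T0.load  rd  (counter 5, T0.r 5)
[16] T0.cas  hit  (counter 6, T0.r 5)
[17] T2.load  rd  (counter 6, T2.r 6)
[18] T2.cas  hit  (counter 7, T2.r 6)

C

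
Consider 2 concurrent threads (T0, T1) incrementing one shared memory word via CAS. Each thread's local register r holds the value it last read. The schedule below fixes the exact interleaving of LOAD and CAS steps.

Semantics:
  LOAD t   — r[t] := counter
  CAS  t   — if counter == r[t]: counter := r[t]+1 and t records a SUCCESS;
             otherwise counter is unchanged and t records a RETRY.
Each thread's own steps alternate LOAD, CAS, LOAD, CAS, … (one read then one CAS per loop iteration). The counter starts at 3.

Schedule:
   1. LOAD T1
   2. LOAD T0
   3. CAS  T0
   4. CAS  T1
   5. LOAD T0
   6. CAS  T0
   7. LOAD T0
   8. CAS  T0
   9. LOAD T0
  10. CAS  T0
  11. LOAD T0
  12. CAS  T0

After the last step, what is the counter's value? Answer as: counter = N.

[1] T1.load  rd  (counter 3, T1.r 3)
[2] T0.load  rd  (counter 3, T0.r 3)
[3] T0.cas  hit  (counter 4, T0.r 3)
[4] T1.cas  miss  (counter 4, T1.r 3)
[5] T0.load  rd  (counter 4, T0.r 4)
[6] T0.cas  hit  (counter 5, T0.r 4)
[7] T0.load  rd  (counter 5, T0.r 5)
[8] T0.cas  hit  (counter 6, T0.r 5)
[9] T0.load  rd  (counter 6, T0.r 6)
[10] T0.cas  hit  (counter 7, T0.r 6)
[11] T0.load  rd  (counter 7, T0.r 7)
[12] T0.cas  hit  (counter 8, T0.r 7)

counter = 8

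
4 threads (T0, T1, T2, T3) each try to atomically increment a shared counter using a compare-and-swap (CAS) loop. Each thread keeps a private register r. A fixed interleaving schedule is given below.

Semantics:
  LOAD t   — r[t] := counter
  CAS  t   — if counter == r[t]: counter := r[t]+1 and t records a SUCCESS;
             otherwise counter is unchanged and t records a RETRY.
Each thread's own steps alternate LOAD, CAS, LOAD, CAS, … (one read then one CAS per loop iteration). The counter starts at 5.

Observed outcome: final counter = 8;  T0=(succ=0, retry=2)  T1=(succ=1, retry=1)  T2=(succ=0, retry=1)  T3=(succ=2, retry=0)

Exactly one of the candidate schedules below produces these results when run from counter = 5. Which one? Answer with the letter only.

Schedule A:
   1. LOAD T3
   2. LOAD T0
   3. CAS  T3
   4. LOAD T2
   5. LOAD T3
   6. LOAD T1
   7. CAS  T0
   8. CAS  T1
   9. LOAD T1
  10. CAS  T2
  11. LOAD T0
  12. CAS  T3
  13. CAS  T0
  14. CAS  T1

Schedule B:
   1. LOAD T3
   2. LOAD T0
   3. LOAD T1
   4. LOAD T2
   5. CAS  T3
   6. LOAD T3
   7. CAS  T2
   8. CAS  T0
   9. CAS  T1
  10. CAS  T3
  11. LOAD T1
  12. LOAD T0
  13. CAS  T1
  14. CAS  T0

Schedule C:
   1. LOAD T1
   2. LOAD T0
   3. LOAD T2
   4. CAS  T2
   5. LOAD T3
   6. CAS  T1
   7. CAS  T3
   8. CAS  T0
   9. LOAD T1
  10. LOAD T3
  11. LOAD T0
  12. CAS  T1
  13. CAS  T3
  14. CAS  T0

Simulating candidate B:
#1 T3 reads 5
#2 T0 reads 5
#3 T1 reads 5
#4 T2 reads 5
#5 T3 CAS(5→6) writes; counter now 6
#6 T3 reads 6
#7 T2 CAS(5→6) fails; counter now 6
#8 T0 CAS(5→6) fails; counter now 6
#9 T1 CAS(5→6) fails; counter now 6
#10 T3 CAS(6→7) writes; counter now 7
#11 T1 reads 7
#12 T0 reads 7
#13 T1 CAS(7→8) writes; counter now 8
#14 T0 CAS(7→8) fails; counter now 8

B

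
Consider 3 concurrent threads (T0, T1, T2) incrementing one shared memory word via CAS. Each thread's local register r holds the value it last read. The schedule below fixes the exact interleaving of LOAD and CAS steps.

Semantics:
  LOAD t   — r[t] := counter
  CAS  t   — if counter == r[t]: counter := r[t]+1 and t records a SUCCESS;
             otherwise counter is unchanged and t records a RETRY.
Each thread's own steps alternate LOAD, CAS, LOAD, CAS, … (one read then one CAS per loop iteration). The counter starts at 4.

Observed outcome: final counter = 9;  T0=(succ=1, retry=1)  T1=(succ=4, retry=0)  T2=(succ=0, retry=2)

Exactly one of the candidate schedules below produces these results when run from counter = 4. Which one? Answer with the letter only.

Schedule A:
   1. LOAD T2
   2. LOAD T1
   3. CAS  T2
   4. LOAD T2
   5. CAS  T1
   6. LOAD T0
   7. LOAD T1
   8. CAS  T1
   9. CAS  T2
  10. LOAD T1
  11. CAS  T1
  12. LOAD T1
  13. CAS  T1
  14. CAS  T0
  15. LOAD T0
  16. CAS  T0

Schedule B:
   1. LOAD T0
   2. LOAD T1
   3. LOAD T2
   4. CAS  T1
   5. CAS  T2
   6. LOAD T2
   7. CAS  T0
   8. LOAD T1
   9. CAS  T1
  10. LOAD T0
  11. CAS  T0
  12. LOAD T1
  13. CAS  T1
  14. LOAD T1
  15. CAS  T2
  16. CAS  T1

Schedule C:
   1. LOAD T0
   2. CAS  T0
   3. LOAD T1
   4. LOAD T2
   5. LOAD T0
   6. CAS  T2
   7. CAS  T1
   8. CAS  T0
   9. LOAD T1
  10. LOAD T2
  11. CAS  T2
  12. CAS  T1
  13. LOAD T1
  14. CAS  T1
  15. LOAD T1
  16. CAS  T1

B

Run B:
T0 LOAD — after: cnt=4, r=4 — load
T1 LOAD — after: cnt=4, r=4 — load
T2 LOAD — after: cnt=4, r=4 — load
T1 CAS — after: cnt=5, r=4 — ok
T2 CAS — after: cnt=5, r=4 — retry
T2 LOAD — after: cnt=5, r=5 — load
T0 CAS — after: cnt=5, r=4 — retry
T1 LOAD — after: cnt=5, r=5 — load
T1 CAS — after: cnt=6, r=5 — ok
T0 LOAD — after: cnt=6, r=6 — load
T0 CAS — after: cnt=7, r=6 — ok
T1 LOAD — after: cnt=7, r=7 — load
T1 CAS — after: cnt=8, r=7 — ok
T1 LOAD — after: cnt=8, r=8 — load
T2 CAS — after: cnt=8, r=5 — retry
T1 CAS — after: cnt=9, r=8 — ok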